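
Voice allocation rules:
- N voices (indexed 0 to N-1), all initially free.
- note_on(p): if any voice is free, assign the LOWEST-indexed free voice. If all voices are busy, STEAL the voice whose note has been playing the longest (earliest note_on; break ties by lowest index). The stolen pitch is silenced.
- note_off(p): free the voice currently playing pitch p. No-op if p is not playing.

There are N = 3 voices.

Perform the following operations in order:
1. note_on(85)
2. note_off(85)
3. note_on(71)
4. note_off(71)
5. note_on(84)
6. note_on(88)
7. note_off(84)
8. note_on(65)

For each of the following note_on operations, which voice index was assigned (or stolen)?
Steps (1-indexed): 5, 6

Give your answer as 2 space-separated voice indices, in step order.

Answer: 0 1

Derivation:
Op 1: note_on(85): voice 0 is free -> assigned | voices=[85 - -]
Op 2: note_off(85): free voice 0 | voices=[- - -]
Op 3: note_on(71): voice 0 is free -> assigned | voices=[71 - -]
Op 4: note_off(71): free voice 0 | voices=[- - -]
Op 5: note_on(84): voice 0 is free -> assigned | voices=[84 - -]
Op 6: note_on(88): voice 1 is free -> assigned | voices=[84 88 -]
Op 7: note_off(84): free voice 0 | voices=[- 88 -]
Op 8: note_on(65): voice 0 is free -> assigned | voices=[65 88 -]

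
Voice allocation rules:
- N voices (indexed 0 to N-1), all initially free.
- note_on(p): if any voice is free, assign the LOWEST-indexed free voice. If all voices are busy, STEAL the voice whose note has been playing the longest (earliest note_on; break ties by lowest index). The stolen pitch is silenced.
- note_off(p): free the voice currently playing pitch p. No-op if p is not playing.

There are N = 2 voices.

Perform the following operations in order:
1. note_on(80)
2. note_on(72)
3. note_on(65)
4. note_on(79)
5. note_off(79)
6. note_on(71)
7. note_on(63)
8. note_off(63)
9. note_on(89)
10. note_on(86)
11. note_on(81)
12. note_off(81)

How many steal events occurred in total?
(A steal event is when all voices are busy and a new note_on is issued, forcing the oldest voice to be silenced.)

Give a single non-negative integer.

Answer: 5

Derivation:
Op 1: note_on(80): voice 0 is free -> assigned | voices=[80 -]
Op 2: note_on(72): voice 1 is free -> assigned | voices=[80 72]
Op 3: note_on(65): all voices busy, STEAL voice 0 (pitch 80, oldest) -> assign | voices=[65 72]
Op 4: note_on(79): all voices busy, STEAL voice 1 (pitch 72, oldest) -> assign | voices=[65 79]
Op 5: note_off(79): free voice 1 | voices=[65 -]
Op 6: note_on(71): voice 1 is free -> assigned | voices=[65 71]
Op 7: note_on(63): all voices busy, STEAL voice 0 (pitch 65, oldest) -> assign | voices=[63 71]
Op 8: note_off(63): free voice 0 | voices=[- 71]
Op 9: note_on(89): voice 0 is free -> assigned | voices=[89 71]
Op 10: note_on(86): all voices busy, STEAL voice 1 (pitch 71, oldest) -> assign | voices=[89 86]
Op 11: note_on(81): all voices busy, STEAL voice 0 (pitch 89, oldest) -> assign | voices=[81 86]
Op 12: note_off(81): free voice 0 | voices=[- 86]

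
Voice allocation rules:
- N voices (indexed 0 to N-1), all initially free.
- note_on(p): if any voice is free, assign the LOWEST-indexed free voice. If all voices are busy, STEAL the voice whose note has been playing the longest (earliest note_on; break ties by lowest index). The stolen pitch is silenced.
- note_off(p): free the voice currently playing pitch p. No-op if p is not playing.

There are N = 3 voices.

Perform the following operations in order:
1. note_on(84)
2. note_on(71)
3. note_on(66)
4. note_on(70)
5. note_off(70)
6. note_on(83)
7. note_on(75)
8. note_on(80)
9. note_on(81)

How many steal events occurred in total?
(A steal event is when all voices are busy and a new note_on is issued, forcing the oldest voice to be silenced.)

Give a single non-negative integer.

Op 1: note_on(84): voice 0 is free -> assigned | voices=[84 - -]
Op 2: note_on(71): voice 1 is free -> assigned | voices=[84 71 -]
Op 3: note_on(66): voice 2 is free -> assigned | voices=[84 71 66]
Op 4: note_on(70): all voices busy, STEAL voice 0 (pitch 84, oldest) -> assign | voices=[70 71 66]
Op 5: note_off(70): free voice 0 | voices=[- 71 66]
Op 6: note_on(83): voice 0 is free -> assigned | voices=[83 71 66]
Op 7: note_on(75): all voices busy, STEAL voice 1 (pitch 71, oldest) -> assign | voices=[83 75 66]
Op 8: note_on(80): all voices busy, STEAL voice 2 (pitch 66, oldest) -> assign | voices=[83 75 80]
Op 9: note_on(81): all voices busy, STEAL voice 0 (pitch 83, oldest) -> assign | voices=[81 75 80]

Answer: 4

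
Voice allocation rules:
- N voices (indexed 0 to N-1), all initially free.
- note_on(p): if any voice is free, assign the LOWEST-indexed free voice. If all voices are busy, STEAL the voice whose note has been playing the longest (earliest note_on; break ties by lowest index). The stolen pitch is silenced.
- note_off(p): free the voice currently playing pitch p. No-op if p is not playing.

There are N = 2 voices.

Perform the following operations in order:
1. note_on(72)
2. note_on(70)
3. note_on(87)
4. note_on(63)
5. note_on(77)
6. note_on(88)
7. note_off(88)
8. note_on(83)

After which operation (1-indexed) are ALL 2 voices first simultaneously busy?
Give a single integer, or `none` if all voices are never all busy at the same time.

Op 1: note_on(72): voice 0 is free -> assigned | voices=[72 -]
Op 2: note_on(70): voice 1 is free -> assigned | voices=[72 70]
Op 3: note_on(87): all voices busy, STEAL voice 0 (pitch 72, oldest) -> assign | voices=[87 70]
Op 4: note_on(63): all voices busy, STEAL voice 1 (pitch 70, oldest) -> assign | voices=[87 63]
Op 5: note_on(77): all voices busy, STEAL voice 0 (pitch 87, oldest) -> assign | voices=[77 63]
Op 6: note_on(88): all voices busy, STEAL voice 1 (pitch 63, oldest) -> assign | voices=[77 88]
Op 7: note_off(88): free voice 1 | voices=[77 -]
Op 8: note_on(83): voice 1 is free -> assigned | voices=[77 83]

Answer: 2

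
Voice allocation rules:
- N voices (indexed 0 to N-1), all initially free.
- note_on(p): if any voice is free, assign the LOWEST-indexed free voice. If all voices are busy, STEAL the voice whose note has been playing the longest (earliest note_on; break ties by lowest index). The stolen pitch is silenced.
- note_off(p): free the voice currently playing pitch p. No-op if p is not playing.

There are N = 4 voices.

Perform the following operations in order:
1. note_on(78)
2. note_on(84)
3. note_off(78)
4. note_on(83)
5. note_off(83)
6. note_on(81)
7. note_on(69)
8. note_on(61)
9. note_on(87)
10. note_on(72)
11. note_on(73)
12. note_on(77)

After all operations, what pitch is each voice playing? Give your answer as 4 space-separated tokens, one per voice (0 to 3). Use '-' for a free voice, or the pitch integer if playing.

Op 1: note_on(78): voice 0 is free -> assigned | voices=[78 - - -]
Op 2: note_on(84): voice 1 is free -> assigned | voices=[78 84 - -]
Op 3: note_off(78): free voice 0 | voices=[- 84 - -]
Op 4: note_on(83): voice 0 is free -> assigned | voices=[83 84 - -]
Op 5: note_off(83): free voice 0 | voices=[- 84 - -]
Op 6: note_on(81): voice 0 is free -> assigned | voices=[81 84 - -]
Op 7: note_on(69): voice 2 is free -> assigned | voices=[81 84 69 -]
Op 8: note_on(61): voice 3 is free -> assigned | voices=[81 84 69 61]
Op 9: note_on(87): all voices busy, STEAL voice 1 (pitch 84, oldest) -> assign | voices=[81 87 69 61]
Op 10: note_on(72): all voices busy, STEAL voice 0 (pitch 81, oldest) -> assign | voices=[72 87 69 61]
Op 11: note_on(73): all voices busy, STEAL voice 2 (pitch 69, oldest) -> assign | voices=[72 87 73 61]
Op 12: note_on(77): all voices busy, STEAL voice 3 (pitch 61, oldest) -> assign | voices=[72 87 73 77]

Answer: 72 87 73 77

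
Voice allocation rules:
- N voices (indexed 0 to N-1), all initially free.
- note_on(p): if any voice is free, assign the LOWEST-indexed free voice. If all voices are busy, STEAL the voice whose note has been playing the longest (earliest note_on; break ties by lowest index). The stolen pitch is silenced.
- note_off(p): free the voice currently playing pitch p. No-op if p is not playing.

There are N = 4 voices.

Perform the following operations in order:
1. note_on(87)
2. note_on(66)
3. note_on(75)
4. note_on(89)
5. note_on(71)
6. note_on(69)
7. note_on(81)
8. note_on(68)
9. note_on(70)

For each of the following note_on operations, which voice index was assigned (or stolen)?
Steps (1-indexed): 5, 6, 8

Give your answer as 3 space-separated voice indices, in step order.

Answer: 0 1 3

Derivation:
Op 1: note_on(87): voice 0 is free -> assigned | voices=[87 - - -]
Op 2: note_on(66): voice 1 is free -> assigned | voices=[87 66 - -]
Op 3: note_on(75): voice 2 is free -> assigned | voices=[87 66 75 -]
Op 4: note_on(89): voice 3 is free -> assigned | voices=[87 66 75 89]
Op 5: note_on(71): all voices busy, STEAL voice 0 (pitch 87, oldest) -> assign | voices=[71 66 75 89]
Op 6: note_on(69): all voices busy, STEAL voice 1 (pitch 66, oldest) -> assign | voices=[71 69 75 89]
Op 7: note_on(81): all voices busy, STEAL voice 2 (pitch 75, oldest) -> assign | voices=[71 69 81 89]
Op 8: note_on(68): all voices busy, STEAL voice 3 (pitch 89, oldest) -> assign | voices=[71 69 81 68]
Op 9: note_on(70): all voices busy, STEAL voice 0 (pitch 71, oldest) -> assign | voices=[70 69 81 68]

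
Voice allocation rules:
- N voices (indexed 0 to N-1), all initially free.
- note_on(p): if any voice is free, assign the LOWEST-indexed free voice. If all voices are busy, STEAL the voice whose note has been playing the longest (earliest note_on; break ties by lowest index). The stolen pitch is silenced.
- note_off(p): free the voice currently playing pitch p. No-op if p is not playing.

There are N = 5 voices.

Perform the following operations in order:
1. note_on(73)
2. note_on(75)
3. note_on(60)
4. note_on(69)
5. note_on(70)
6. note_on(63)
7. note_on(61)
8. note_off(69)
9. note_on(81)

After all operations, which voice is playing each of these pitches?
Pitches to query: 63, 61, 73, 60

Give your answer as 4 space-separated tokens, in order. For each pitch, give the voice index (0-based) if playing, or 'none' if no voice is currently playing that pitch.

Answer: 0 1 none 2

Derivation:
Op 1: note_on(73): voice 0 is free -> assigned | voices=[73 - - - -]
Op 2: note_on(75): voice 1 is free -> assigned | voices=[73 75 - - -]
Op 3: note_on(60): voice 2 is free -> assigned | voices=[73 75 60 - -]
Op 4: note_on(69): voice 3 is free -> assigned | voices=[73 75 60 69 -]
Op 5: note_on(70): voice 4 is free -> assigned | voices=[73 75 60 69 70]
Op 6: note_on(63): all voices busy, STEAL voice 0 (pitch 73, oldest) -> assign | voices=[63 75 60 69 70]
Op 7: note_on(61): all voices busy, STEAL voice 1 (pitch 75, oldest) -> assign | voices=[63 61 60 69 70]
Op 8: note_off(69): free voice 3 | voices=[63 61 60 - 70]
Op 9: note_on(81): voice 3 is free -> assigned | voices=[63 61 60 81 70]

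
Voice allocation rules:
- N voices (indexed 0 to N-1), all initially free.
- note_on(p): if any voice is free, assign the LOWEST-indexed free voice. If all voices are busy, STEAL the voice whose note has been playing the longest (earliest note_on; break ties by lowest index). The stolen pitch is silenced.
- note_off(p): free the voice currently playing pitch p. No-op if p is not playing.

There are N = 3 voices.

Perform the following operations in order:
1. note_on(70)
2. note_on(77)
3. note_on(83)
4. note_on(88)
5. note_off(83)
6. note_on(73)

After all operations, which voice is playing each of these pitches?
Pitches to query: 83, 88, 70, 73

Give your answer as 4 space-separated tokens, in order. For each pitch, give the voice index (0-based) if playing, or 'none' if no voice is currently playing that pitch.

Op 1: note_on(70): voice 0 is free -> assigned | voices=[70 - -]
Op 2: note_on(77): voice 1 is free -> assigned | voices=[70 77 -]
Op 3: note_on(83): voice 2 is free -> assigned | voices=[70 77 83]
Op 4: note_on(88): all voices busy, STEAL voice 0 (pitch 70, oldest) -> assign | voices=[88 77 83]
Op 5: note_off(83): free voice 2 | voices=[88 77 -]
Op 6: note_on(73): voice 2 is free -> assigned | voices=[88 77 73]

Answer: none 0 none 2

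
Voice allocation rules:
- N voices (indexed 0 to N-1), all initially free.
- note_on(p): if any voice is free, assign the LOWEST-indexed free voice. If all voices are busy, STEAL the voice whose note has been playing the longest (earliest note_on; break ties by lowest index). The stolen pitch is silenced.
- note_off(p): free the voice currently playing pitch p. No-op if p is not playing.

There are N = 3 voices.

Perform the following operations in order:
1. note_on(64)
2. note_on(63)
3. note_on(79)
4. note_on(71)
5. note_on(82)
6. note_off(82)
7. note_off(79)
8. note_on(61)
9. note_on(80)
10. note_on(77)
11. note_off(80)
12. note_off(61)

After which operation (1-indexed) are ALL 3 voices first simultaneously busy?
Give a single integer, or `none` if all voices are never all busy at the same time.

Op 1: note_on(64): voice 0 is free -> assigned | voices=[64 - -]
Op 2: note_on(63): voice 1 is free -> assigned | voices=[64 63 -]
Op 3: note_on(79): voice 2 is free -> assigned | voices=[64 63 79]
Op 4: note_on(71): all voices busy, STEAL voice 0 (pitch 64, oldest) -> assign | voices=[71 63 79]
Op 5: note_on(82): all voices busy, STEAL voice 1 (pitch 63, oldest) -> assign | voices=[71 82 79]
Op 6: note_off(82): free voice 1 | voices=[71 - 79]
Op 7: note_off(79): free voice 2 | voices=[71 - -]
Op 8: note_on(61): voice 1 is free -> assigned | voices=[71 61 -]
Op 9: note_on(80): voice 2 is free -> assigned | voices=[71 61 80]
Op 10: note_on(77): all voices busy, STEAL voice 0 (pitch 71, oldest) -> assign | voices=[77 61 80]
Op 11: note_off(80): free voice 2 | voices=[77 61 -]
Op 12: note_off(61): free voice 1 | voices=[77 - -]

Answer: 3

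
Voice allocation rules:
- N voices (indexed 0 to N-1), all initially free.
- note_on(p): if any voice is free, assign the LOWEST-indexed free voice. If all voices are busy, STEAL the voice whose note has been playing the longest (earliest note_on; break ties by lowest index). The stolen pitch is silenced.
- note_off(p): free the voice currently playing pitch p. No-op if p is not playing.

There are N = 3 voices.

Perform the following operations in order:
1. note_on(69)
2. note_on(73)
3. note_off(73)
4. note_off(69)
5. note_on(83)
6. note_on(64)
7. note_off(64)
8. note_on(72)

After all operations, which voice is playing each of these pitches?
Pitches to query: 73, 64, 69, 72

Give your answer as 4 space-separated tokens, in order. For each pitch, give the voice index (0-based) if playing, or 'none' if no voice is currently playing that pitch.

Answer: none none none 1

Derivation:
Op 1: note_on(69): voice 0 is free -> assigned | voices=[69 - -]
Op 2: note_on(73): voice 1 is free -> assigned | voices=[69 73 -]
Op 3: note_off(73): free voice 1 | voices=[69 - -]
Op 4: note_off(69): free voice 0 | voices=[- - -]
Op 5: note_on(83): voice 0 is free -> assigned | voices=[83 - -]
Op 6: note_on(64): voice 1 is free -> assigned | voices=[83 64 -]
Op 7: note_off(64): free voice 1 | voices=[83 - -]
Op 8: note_on(72): voice 1 is free -> assigned | voices=[83 72 -]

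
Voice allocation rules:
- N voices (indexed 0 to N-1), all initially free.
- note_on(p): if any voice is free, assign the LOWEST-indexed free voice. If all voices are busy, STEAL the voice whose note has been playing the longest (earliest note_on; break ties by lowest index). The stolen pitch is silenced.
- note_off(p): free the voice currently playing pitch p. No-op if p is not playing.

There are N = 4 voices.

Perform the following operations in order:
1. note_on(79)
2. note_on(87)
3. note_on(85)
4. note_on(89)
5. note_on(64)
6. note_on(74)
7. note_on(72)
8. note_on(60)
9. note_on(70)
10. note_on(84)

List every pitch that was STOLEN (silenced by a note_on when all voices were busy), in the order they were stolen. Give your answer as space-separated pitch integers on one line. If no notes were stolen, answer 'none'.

Op 1: note_on(79): voice 0 is free -> assigned | voices=[79 - - -]
Op 2: note_on(87): voice 1 is free -> assigned | voices=[79 87 - -]
Op 3: note_on(85): voice 2 is free -> assigned | voices=[79 87 85 -]
Op 4: note_on(89): voice 3 is free -> assigned | voices=[79 87 85 89]
Op 5: note_on(64): all voices busy, STEAL voice 0 (pitch 79, oldest) -> assign | voices=[64 87 85 89]
Op 6: note_on(74): all voices busy, STEAL voice 1 (pitch 87, oldest) -> assign | voices=[64 74 85 89]
Op 7: note_on(72): all voices busy, STEAL voice 2 (pitch 85, oldest) -> assign | voices=[64 74 72 89]
Op 8: note_on(60): all voices busy, STEAL voice 3 (pitch 89, oldest) -> assign | voices=[64 74 72 60]
Op 9: note_on(70): all voices busy, STEAL voice 0 (pitch 64, oldest) -> assign | voices=[70 74 72 60]
Op 10: note_on(84): all voices busy, STEAL voice 1 (pitch 74, oldest) -> assign | voices=[70 84 72 60]

Answer: 79 87 85 89 64 74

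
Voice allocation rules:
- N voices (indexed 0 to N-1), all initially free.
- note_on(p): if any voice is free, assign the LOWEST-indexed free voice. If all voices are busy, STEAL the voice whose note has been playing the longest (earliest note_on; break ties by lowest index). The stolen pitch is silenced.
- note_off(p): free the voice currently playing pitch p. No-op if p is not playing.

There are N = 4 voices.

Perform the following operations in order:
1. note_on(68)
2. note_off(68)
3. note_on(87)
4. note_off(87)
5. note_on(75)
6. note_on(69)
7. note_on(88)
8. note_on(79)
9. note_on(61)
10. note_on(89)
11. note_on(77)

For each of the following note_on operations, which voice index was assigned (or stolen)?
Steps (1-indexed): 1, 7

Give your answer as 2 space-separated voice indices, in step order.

Answer: 0 2

Derivation:
Op 1: note_on(68): voice 0 is free -> assigned | voices=[68 - - -]
Op 2: note_off(68): free voice 0 | voices=[- - - -]
Op 3: note_on(87): voice 0 is free -> assigned | voices=[87 - - -]
Op 4: note_off(87): free voice 0 | voices=[- - - -]
Op 5: note_on(75): voice 0 is free -> assigned | voices=[75 - - -]
Op 6: note_on(69): voice 1 is free -> assigned | voices=[75 69 - -]
Op 7: note_on(88): voice 2 is free -> assigned | voices=[75 69 88 -]
Op 8: note_on(79): voice 3 is free -> assigned | voices=[75 69 88 79]
Op 9: note_on(61): all voices busy, STEAL voice 0 (pitch 75, oldest) -> assign | voices=[61 69 88 79]
Op 10: note_on(89): all voices busy, STEAL voice 1 (pitch 69, oldest) -> assign | voices=[61 89 88 79]
Op 11: note_on(77): all voices busy, STEAL voice 2 (pitch 88, oldest) -> assign | voices=[61 89 77 79]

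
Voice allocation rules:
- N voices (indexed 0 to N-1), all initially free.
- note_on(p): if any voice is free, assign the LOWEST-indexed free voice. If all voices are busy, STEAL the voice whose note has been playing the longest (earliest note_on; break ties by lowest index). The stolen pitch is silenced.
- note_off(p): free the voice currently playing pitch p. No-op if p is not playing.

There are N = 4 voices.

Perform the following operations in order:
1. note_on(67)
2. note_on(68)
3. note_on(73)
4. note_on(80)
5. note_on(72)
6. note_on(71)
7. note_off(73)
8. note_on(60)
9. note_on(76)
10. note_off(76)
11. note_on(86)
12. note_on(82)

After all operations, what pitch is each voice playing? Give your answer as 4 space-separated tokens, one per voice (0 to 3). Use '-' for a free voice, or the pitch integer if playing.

Answer: 82 71 60 86

Derivation:
Op 1: note_on(67): voice 0 is free -> assigned | voices=[67 - - -]
Op 2: note_on(68): voice 1 is free -> assigned | voices=[67 68 - -]
Op 3: note_on(73): voice 2 is free -> assigned | voices=[67 68 73 -]
Op 4: note_on(80): voice 3 is free -> assigned | voices=[67 68 73 80]
Op 5: note_on(72): all voices busy, STEAL voice 0 (pitch 67, oldest) -> assign | voices=[72 68 73 80]
Op 6: note_on(71): all voices busy, STEAL voice 1 (pitch 68, oldest) -> assign | voices=[72 71 73 80]
Op 7: note_off(73): free voice 2 | voices=[72 71 - 80]
Op 8: note_on(60): voice 2 is free -> assigned | voices=[72 71 60 80]
Op 9: note_on(76): all voices busy, STEAL voice 3 (pitch 80, oldest) -> assign | voices=[72 71 60 76]
Op 10: note_off(76): free voice 3 | voices=[72 71 60 -]
Op 11: note_on(86): voice 3 is free -> assigned | voices=[72 71 60 86]
Op 12: note_on(82): all voices busy, STEAL voice 0 (pitch 72, oldest) -> assign | voices=[82 71 60 86]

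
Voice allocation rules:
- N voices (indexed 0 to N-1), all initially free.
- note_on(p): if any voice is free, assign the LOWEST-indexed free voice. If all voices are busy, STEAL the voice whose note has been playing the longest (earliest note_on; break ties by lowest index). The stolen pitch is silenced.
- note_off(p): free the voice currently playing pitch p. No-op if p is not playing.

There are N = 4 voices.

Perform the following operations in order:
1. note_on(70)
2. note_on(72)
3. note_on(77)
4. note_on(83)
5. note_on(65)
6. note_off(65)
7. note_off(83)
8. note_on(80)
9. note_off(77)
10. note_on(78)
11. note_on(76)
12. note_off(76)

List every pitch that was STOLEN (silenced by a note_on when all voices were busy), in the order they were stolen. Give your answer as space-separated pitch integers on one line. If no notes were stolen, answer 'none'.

Answer: 70

Derivation:
Op 1: note_on(70): voice 0 is free -> assigned | voices=[70 - - -]
Op 2: note_on(72): voice 1 is free -> assigned | voices=[70 72 - -]
Op 3: note_on(77): voice 2 is free -> assigned | voices=[70 72 77 -]
Op 4: note_on(83): voice 3 is free -> assigned | voices=[70 72 77 83]
Op 5: note_on(65): all voices busy, STEAL voice 0 (pitch 70, oldest) -> assign | voices=[65 72 77 83]
Op 6: note_off(65): free voice 0 | voices=[- 72 77 83]
Op 7: note_off(83): free voice 3 | voices=[- 72 77 -]
Op 8: note_on(80): voice 0 is free -> assigned | voices=[80 72 77 -]
Op 9: note_off(77): free voice 2 | voices=[80 72 - -]
Op 10: note_on(78): voice 2 is free -> assigned | voices=[80 72 78 -]
Op 11: note_on(76): voice 3 is free -> assigned | voices=[80 72 78 76]
Op 12: note_off(76): free voice 3 | voices=[80 72 78 -]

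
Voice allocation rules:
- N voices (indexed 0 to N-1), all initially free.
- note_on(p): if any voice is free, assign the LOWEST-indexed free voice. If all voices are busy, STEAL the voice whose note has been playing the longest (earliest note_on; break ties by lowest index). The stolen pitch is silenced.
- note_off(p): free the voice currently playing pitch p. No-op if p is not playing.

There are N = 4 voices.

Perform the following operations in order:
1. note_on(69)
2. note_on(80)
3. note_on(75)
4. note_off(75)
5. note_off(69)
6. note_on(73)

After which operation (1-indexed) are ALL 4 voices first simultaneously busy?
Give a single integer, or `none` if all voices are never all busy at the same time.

Op 1: note_on(69): voice 0 is free -> assigned | voices=[69 - - -]
Op 2: note_on(80): voice 1 is free -> assigned | voices=[69 80 - -]
Op 3: note_on(75): voice 2 is free -> assigned | voices=[69 80 75 -]
Op 4: note_off(75): free voice 2 | voices=[69 80 - -]
Op 5: note_off(69): free voice 0 | voices=[- 80 - -]
Op 6: note_on(73): voice 0 is free -> assigned | voices=[73 80 - -]

Answer: none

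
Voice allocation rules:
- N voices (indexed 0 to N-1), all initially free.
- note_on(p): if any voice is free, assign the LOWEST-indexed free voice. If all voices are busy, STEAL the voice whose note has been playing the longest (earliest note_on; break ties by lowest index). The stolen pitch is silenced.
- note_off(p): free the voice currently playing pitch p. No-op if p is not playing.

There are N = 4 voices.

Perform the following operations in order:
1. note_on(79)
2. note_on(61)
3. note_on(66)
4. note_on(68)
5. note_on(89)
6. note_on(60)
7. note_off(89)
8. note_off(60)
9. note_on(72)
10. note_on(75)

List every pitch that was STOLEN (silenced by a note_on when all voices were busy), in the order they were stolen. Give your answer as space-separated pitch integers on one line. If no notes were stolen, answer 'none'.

Answer: 79 61

Derivation:
Op 1: note_on(79): voice 0 is free -> assigned | voices=[79 - - -]
Op 2: note_on(61): voice 1 is free -> assigned | voices=[79 61 - -]
Op 3: note_on(66): voice 2 is free -> assigned | voices=[79 61 66 -]
Op 4: note_on(68): voice 3 is free -> assigned | voices=[79 61 66 68]
Op 5: note_on(89): all voices busy, STEAL voice 0 (pitch 79, oldest) -> assign | voices=[89 61 66 68]
Op 6: note_on(60): all voices busy, STEAL voice 1 (pitch 61, oldest) -> assign | voices=[89 60 66 68]
Op 7: note_off(89): free voice 0 | voices=[- 60 66 68]
Op 8: note_off(60): free voice 1 | voices=[- - 66 68]
Op 9: note_on(72): voice 0 is free -> assigned | voices=[72 - 66 68]
Op 10: note_on(75): voice 1 is free -> assigned | voices=[72 75 66 68]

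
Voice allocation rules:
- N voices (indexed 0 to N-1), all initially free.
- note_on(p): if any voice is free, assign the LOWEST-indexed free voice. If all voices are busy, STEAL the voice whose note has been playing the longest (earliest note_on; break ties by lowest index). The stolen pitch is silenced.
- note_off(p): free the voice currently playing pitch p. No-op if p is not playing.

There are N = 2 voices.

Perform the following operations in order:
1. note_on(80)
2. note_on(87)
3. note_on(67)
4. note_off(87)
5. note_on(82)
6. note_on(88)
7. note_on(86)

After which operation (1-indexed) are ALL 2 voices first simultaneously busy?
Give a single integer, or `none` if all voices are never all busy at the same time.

Op 1: note_on(80): voice 0 is free -> assigned | voices=[80 -]
Op 2: note_on(87): voice 1 is free -> assigned | voices=[80 87]
Op 3: note_on(67): all voices busy, STEAL voice 0 (pitch 80, oldest) -> assign | voices=[67 87]
Op 4: note_off(87): free voice 1 | voices=[67 -]
Op 5: note_on(82): voice 1 is free -> assigned | voices=[67 82]
Op 6: note_on(88): all voices busy, STEAL voice 0 (pitch 67, oldest) -> assign | voices=[88 82]
Op 7: note_on(86): all voices busy, STEAL voice 1 (pitch 82, oldest) -> assign | voices=[88 86]

Answer: 2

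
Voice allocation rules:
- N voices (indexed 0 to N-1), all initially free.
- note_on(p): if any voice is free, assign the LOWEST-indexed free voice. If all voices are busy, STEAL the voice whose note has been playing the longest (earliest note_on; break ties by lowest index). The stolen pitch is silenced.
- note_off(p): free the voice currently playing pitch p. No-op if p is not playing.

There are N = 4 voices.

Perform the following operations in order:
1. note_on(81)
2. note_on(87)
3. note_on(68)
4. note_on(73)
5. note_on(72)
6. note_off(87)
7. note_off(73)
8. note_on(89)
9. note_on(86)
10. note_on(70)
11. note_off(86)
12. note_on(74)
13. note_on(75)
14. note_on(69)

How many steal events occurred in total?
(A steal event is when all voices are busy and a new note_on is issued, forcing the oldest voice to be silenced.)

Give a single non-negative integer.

Op 1: note_on(81): voice 0 is free -> assigned | voices=[81 - - -]
Op 2: note_on(87): voice 1 is free -> assigned | voices=[81 87 - -]
Op 3: note_on(68): voice 2 is free -> assigned | voices=[81 87 68 -]
Op 4: note_on(73): voice 3 is free -> assigned | voices=[81 87 68 73]
Op 5: note_on(72): all voices busy, STEAL voice 0 (pitch 81, oldest) -> assign | voices=[72 87 68 73]
Op 6: note_off(87): free voice 1 | voices=[72 - 68 73]
Op 7: note_off(73): free voice 3 | voices=[72 - 68 -]
Op 8: note_on(89): voice 1 is free -> assigned | voices=[72 89 68 -]
Op 9: note_on(86): voice 3 is free -> assigned | voices=[72 89 68 86]
Op 10: note_on(70): all voices busy, STEAL voice 2 (pitch 68, oldest) -> assign | voices=[72 89 70 86]
Op 11: note_off(86): free voice 3 | voices=[72 89 70 -]
Op 12: note_on(74): voice 3 is free -> assigned | voices=[72 89 70 74]
Op 13: note_on(75): all voices busy, STEAL voice 0 (pitch 72, oldest) -> assign | voices=[75 89 70 74]
Op 14: note_on(69): all voices busy, STEAL voice 1 (pitch 89, oldest) -> assign | voices=[75 69 70 74]

Answer: 4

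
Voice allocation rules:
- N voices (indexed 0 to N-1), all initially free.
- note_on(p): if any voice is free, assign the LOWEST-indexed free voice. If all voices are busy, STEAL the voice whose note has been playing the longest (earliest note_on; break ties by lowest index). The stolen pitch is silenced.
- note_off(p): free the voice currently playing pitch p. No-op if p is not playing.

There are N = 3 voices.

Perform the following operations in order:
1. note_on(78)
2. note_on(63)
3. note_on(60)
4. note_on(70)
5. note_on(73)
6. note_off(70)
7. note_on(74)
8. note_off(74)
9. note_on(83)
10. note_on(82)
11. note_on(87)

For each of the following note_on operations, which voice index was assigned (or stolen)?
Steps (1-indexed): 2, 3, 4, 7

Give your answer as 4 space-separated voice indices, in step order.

Op 1: note_on(78): voice 0 is free -> assigned | voices=[78 - -]
Op 2: note_on(63): voice 1 is free -> assigned | voices=[78 63 -]
Op 3: note_on(60): voice 2 is free -> assigned | voices=[78 63 60]
Op 4: note_on(70): all voices busy, STEAL voice 0 (pitch 78, oldest) -> assign | voices=[70 63 60]
Op 5: note_on(73): all voices busy, STEAL voice 1 (pitch 63, oldest) -> assign | voices=[70 73 60]
Op 6: note_off(70): free voice 0 | voices=[- 73 60]
Op 7: note_on(74): voice 0 is free -> assigned | voices=[74 73 60]
Op 8: note_off(74): free voice 0 | voices=[- 73 60]
Op 9: note_on(83): voice 0 is free -> assigned | voices=[83 73 60]
Op 10: note_on(82): all voices busy, STEAL voice 2 (pitch 60, oldest) -> assign | voices=[83 73 82]
Op 11: note_on(87): all voices busy, STEAL voice 1 (pitch 73, oldest) -> assign | voices=[83 87 82]

Answer: 1 2 0 0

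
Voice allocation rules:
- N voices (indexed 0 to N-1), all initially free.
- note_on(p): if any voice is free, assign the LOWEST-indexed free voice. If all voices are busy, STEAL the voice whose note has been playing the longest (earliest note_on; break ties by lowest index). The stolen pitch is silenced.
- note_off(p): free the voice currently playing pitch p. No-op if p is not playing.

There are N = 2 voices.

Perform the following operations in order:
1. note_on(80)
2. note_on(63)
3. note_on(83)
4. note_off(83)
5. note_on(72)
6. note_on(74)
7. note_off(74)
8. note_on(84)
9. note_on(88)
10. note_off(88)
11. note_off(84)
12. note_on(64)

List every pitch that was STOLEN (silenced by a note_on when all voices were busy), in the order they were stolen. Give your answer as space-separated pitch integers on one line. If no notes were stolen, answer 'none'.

Op 1: note_on(80): voice 0 is free -> assigned | voices=[80 -]
Op 2: note_on(63): voice 1 is free -> assigned | voices=[80 63]
Op 3: note_on(83): all voices busy, STEAL voice 0 (pitch 80, oldest) -> assign | voices=[83 63]
Op 4: note_off(83): free voice 0 | voices=[- 63]
Op 5: note_on(72): voice 0 is free -> assigned | voices=[72 63]
Op 6: note_on(74): all voices busy, STEAL voice 1 (pitch 63, oldest) -> assign | voices=[72 74]
Op 7: note_off(74): free voice 1 | voices=[72 -]
Op 8: note_on(84): voice 1 is free -> assigned | voices=[72 84]
Op 9: note_on(88): all voices busy, STEAL voice 0 (pitch 72, oldest) -> assign | voices=[88 84]
Op 10: note_off(88): free voice 0 | voices=[- 84]
Op 11: note_off(84): free voice 1 | voices=[- -]
Op 12: note_on(64): voice 0 is free -> assigned | voices=[64 -]

Answer: 80 63 72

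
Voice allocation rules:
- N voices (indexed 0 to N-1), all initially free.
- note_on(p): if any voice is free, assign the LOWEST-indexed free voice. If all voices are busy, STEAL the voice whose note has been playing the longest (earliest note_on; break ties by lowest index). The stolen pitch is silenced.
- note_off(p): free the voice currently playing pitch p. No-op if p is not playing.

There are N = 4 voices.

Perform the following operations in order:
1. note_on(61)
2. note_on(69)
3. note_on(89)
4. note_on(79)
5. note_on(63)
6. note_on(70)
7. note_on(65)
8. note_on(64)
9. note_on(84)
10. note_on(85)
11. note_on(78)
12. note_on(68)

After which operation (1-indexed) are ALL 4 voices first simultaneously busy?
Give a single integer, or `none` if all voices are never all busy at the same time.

Answer: 4

Derivation:
Op 1: note_on(61): voice 0 is free -> assigned | voices=[61 - - -]
Op 2: note_on(69): voice 1 is free -> assigned | voices=[61 69 - -]
Op 3: note_on(89): voice 2 is free -> assigned | voices=[61 69 89 -]
Op 4: note_on(79): voice 3 is free -> assigned | voices=[61 69 89 79]
Op 5: note_on(63): all voices busy, STEAL voice 0 (pitch 61, oldest) -> assign | voices=[63 69 89 79]
Op 6: note_on(70): all voices busy, STEAL voice 1 (pitch 69, oldest) -> assign | voices=[63 70 89 79]
Op 7: note_on(65): all voices busy, STEAL voice 2 (pitch 89, oldest) -> assign | voices=[63 70 65 79]
Op 8: note_on(64): all voices busy, STEAL voice 3 (pitch 79, oldest) -> assign | voices=[63 70 65 64]
Op 9: note_on(84): all voices busy, STEAL voice 0 (pitch 63, oldest) -> assign | voices=[84 70 65 64]
Op 10: note_on(85): all voices busy, STEAL voice 1 (pitch 70, oldest) -> assign | voices=[84 85 65 64]
Op 11: note_on(78): all voices busy, STEAL voice 2 (pitch 65, oldest) -> assign | voices=[84 85 78 64]
Op 12: note_on(68): all voices busy, STEAL voice 3 (pitch 64, oldest) -> assign | voices=[84 85 78 68]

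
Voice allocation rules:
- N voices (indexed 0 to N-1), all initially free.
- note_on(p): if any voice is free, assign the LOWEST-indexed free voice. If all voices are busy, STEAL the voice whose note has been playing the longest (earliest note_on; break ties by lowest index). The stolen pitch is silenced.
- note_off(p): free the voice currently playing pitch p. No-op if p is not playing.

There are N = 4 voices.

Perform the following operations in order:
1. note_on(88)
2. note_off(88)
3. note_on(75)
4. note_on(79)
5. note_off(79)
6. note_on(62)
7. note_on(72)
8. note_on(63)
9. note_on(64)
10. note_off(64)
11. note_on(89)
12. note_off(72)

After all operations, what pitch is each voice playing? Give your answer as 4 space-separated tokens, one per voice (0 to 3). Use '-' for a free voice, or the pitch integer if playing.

Op 1: note_on(88): voice 0 is free -> assigned | voices=[88 - - -]
Op 2: note_off(88): free voice 0 | voices=[- - - -]
Op 3: note_on(75): voice 0 is free -> assigned | voices=[75 - - -]
Op 4: note_on(79): voice 1 is free -> assigned | voices=[75 79 - -]
Op 5: note_off(79): free voice 1 | voices=[75 - - -]
Op 6: note_on(62): voice 1 is free -> assigned | voices=[75 62 - -]
Op 7: note_on(72): voice 2 is free -> assigned | voices=[75 62 72 -]
Op 8: note_on(63): voice 3 is free -> assigned | voices=[75 62 72 63]
Op 9: note_on(64): all voices busy, STEAL voice 0 (pitch 75, oldest) -> assign | voices=[64 62 72 63]
Op 10: note_off(64): free voice 0 | voices=[- 62 72 63]
Op 11: note_on(89): voice 0 is free -> assigned | voices=[89 62 72 63]
Op 12: note_off(72): free voice 2 | voices=[89 62 - 63]

Answer: 89 62 - 63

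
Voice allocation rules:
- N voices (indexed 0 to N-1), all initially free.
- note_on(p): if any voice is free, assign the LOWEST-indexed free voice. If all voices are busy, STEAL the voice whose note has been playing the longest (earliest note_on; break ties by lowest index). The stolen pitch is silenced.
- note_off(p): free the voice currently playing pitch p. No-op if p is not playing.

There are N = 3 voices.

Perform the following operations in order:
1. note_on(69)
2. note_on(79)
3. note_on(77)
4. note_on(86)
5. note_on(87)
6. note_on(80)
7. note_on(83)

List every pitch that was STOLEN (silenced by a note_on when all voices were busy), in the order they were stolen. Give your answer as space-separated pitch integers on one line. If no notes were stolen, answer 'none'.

Answer: 69 79 77 86

Derivation:
Op 1: note_on(69): voice 0 is free -> assigned | voices=[69 - -]
Op 2: note_on(79): voice 1 is free -> assigned | voices=[69 79 -]
Op 3: note_on(77): voice 2 is free -> assigned | voices=[69 79 77]
Op 4: note_on(86): all voices busy, STEAL voice 0 (pitch 69, oldest) -> assign | voices=[86 79 77]
Op 5: note_on(87): all voices busy, STEAL voice 1 (pitch 79, oldest) -> assign | voices=[86 87 77]
Op 6: note_on(80): all voices busy, STEAL voice 2 (pitch 77, oldest) -> assign | voices=[86 87 80]
Op 7: note_on(83): all voices busy, STEAL voice 0 (pitch 86, oldest) -> assign | voices=[83 87 80]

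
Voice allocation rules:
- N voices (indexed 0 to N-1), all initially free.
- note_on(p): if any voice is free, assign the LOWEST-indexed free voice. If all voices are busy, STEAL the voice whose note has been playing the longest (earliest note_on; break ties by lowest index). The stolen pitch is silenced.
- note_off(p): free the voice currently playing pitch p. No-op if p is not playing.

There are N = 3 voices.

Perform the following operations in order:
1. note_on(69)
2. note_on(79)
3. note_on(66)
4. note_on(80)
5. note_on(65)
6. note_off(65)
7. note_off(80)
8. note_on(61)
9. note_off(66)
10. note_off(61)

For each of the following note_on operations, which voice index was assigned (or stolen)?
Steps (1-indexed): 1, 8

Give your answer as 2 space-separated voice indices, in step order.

Answer: 0 0

Derivation:
Op 1: note_on(69): voice 0 is free -> assigned | voices=[69 - -]
Op 2: note_on(79): voice 1 is free -> assigned | voices=[69 79 -]
Op 3: note_on(66): voice 2 is free -> assigned | voices=[69 79 66]
Op 4: note_on(80): all voices busy, STEAL voice 0 (pitch 69, oldest) -> assign | voices=[80 79 66]
Op 5: note_on(65): all voices busy, STEAL voice 1 (pitch 79, oldest) -> assign | voices=[80 65 66]
Op 6: note_off(65): free voice 1 | voices=[80 - 66]
Op 7: note_off(80): free voice 0 | voices=[- - 66]
Op 8: note_on(61): voice 0 is free -> assigned | voices=[61 - 66]
Op 9: note_off(66): free voice 2 | voices=[61 - -]
Op 10: note_off(61): free voice 0 | voices=[- - -]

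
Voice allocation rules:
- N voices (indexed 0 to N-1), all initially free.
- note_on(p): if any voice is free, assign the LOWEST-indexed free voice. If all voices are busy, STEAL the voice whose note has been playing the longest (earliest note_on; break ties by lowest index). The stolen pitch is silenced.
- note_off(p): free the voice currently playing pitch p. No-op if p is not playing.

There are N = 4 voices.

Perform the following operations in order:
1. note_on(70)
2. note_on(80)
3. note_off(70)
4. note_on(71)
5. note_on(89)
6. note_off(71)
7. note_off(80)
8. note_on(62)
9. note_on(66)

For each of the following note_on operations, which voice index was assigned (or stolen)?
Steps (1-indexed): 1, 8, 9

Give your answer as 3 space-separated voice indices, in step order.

Answer: 0 0 1

Derivation:
Op 1: note_on(70): voice 0 is free -> assigned | voices=[70 - - -]
Op 2: note_on(80): voice 1 is free -> assigned | voices=[70 80 - -]
Op 3: note_off(70): free voice 0 | voices=[- 80 - -]
Op 4: note_on(71): voice 0 is free -> assigned | voices=[71 80 - -]
Op 5: note_on(89): voice 2 is free -> assigned | voices=[71 80 89 -]
Op 6: note_off(71): free voice 0 | voices=[- 80 89 -]
Op 7: note_off(80): free voice 1 | voices=[- - 89 -]
Op 8: note_on(62): voice 0 is free -> assigned | voices=[62 - 89 -]
Op 9: note_on(66): voice 1 is free -> assigned | voices=[62 66 89 -]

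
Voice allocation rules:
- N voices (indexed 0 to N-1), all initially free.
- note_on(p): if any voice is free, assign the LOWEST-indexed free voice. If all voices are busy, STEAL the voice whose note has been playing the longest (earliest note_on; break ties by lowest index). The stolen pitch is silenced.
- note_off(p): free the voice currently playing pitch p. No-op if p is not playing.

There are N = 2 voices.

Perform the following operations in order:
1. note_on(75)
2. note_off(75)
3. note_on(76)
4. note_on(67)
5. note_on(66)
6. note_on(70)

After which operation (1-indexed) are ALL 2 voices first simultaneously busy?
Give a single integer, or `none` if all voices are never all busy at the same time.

Answer: 4

Derivation:
Op 1: note_on(75): voice 0 is free -> assigned | voices=[75 -]
Op 2: note_off(75): free voice 0 | voices=[- -]
Op 3: note_on(76): voice 0 is free -> assigned | voices=[76 -]
Op 4: note_on(67): voice 1 is free -> assigned | voices=[76 67]
Op 5: note_on(66): all voices busy, STEAL voice 0 (pitch 76, oldest) -> assign | voices=[66 67]
Op 6: note_on(70): all voices busy, STEAL voice 1 (pitch 67, oldest) -> assign | voices=[66 70]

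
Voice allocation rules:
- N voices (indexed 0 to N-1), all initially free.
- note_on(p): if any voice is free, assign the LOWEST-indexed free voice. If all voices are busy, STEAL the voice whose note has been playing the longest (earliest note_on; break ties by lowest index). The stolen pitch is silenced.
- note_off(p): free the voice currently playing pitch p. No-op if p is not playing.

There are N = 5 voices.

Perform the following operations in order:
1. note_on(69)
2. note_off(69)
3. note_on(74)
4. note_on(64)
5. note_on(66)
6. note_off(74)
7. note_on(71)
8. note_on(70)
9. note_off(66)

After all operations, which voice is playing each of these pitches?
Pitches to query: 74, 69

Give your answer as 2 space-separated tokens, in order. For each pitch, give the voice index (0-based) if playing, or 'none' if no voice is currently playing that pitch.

Op 1: note_on(69): voice 0 is free -> assigned | voices=[69 - - - -]
Op 2: note_off(69): free voice 0 | voices=[- - - - -]
Op 3: note_on(74): voice 0 is free -> assigned | voices=[74 - - - -]
Op 4: note_on(64): voice 1 is free -> assigned | voices=[74 64 - - -]
Op 5: note_on(66): voice 2 is free -> assigned | voices=[74 64 66 - -]
Op 6: note_off(74): free voice 0 | voices=[- 64 66 - -]
Op 7: note_on(71): voice 0 is free -> assigned | voices=[71 64 66 - -]
Op 8: note_on(70): voice 3 is free -> assigned | voices=[71 64 66 70 -]
Op 9: note_off(66): free voice 2 | voices=[71 64 - 70 -]

Answer: none none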